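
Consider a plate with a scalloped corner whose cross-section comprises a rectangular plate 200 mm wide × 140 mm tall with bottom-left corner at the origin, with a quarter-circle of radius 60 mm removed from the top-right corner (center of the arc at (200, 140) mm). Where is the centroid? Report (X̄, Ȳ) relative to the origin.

plate: A = 200 × 140 = 28000.00, centroid at (100.00, 70.00).
removed quarter-circle: A = −¼π·60² = -2827.43, centroid at (174.54, 114.54).
ΣA = 25172.57 mm²
ΣAX̄ = (28000.00)(100.00) + (-2827.43)(174.54) = 2306513.32 mm³
ΣAȲ = (28000.00)(70.00) + (-2827.43)(114.54) = 1636159.33 mm³
X̄ = 2306513.32 / 25172.57 = 91.63 mm
Ȳ = 1636159.33 / 25172.57 = 65.00 mm

X̄ = 91.63 mm, Ȳ = 65.00 mm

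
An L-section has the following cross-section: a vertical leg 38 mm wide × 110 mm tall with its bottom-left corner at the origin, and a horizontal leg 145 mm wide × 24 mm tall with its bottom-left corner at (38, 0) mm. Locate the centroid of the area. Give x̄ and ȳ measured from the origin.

x̄ = 60.57 mm, ȳ = 35.46 mm

Part | A | x̄ᵢ | ȳᵢ | A·x̄ᵢ | A·ȳᵢ
vertical leg | 4180.00 | 19.00 | 55.00 | 79420.00 | 229900.00
horizontal leg | 3480.00 | 110.50 | 12.00 | 384540.00 | 41760.00
Σ | 7660.00 |  |  | 463960.00 | 271660.00
x̄ = 463960.00 / 7660.00 = 60.57 mm
ȳ = 271660.00 / 7660.00 = 35.46 mm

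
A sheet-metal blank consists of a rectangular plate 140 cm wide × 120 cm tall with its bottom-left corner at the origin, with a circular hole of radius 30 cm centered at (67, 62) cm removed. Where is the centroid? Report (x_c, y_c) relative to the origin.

x_c = 70.61 cm, y_c = 59.60 cm

plate: A = 140 × 120 = 16800.00, centroid at (70.00, 60.00).
hole: A = −π·30² = -2827.43, centroid at (67.00, 62.00).
ΣA = 13972.57 cm², ΣAx_c = 986561.96 cm³, ΣAy_c = 832699.13 cm³.
x_c = 986561.96/13972.57 = 70.61 cm; y_c = 832699.13/13972.57 = 59.60 cm.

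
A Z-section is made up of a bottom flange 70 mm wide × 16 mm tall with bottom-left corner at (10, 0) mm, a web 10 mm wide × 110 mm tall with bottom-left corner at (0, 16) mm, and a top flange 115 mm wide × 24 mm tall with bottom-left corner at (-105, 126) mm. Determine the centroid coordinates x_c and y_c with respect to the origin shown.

bottom flange: A = 70 × 16 = 1120.00, centroid at (45.00, 8.00).
web: A = 10 × 110 = 1100.00, centroid at (5.00, 71.00).
top flange: A = 115 × 24 = 2760.00, centroid at (-47.50, 138.00).
ΣA = 4980.00 mm²
ΣAx_c = (1120.00)(45.00) + (1100.00)(5.00) + (2760.00)(-47.50) = -75200.00 mm³
ΣAy_c = (1120.00)(8.00) + (1100.00)(71.00) + (2760.00)(138.00) = 467940.00 mm³
x_c = -75200.00 / 4980.00 = -15.10 mm
y_c = 467940.00 / 4980.00 = 93.96 mm

x_c = -15.10 mm, y_c = 93.96 mm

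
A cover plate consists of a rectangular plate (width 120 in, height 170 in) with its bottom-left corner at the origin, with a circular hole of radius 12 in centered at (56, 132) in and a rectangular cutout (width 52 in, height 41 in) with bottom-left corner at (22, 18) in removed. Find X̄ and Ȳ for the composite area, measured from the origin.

X̄ = 61.54 in, Ȳ = 89.37 in

plate: A = 120 × 170 = 20400.00, centroid at (60.00, 85.00).
hole 1: A = −π·12² = -452.39, centroid at (56.00, 132.00).
hole 2: A = −(52 × 41) = -2132.00, centroid at (48.00, 38.50).
ΣA = 17815.61 in², ΣAX̄ = 1096330.20 in³, ΣAȲ = 1592202.61 in³.
X̄ = 1096330.20/17815.61 = 61.54 in; Ȳ = 1592202.61/17815.61 = 89.37 in.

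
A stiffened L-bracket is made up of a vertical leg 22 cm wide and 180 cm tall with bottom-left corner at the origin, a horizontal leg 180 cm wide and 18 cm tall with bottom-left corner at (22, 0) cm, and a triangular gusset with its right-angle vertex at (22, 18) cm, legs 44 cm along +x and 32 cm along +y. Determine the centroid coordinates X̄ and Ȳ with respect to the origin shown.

vertical leg: A = 22 × 180 = 3960.00, centroid at (11.00, 90.00).
horizontal leg: A = 180 × 18 = 3240.00, centroid at (112.00, 9.00).
gusset: A = ½·44·32 = 704.00, centroid at (36.67, 28.67).
ΣA = 7904.00 cm², ΣAX̄ = 432253.33 cm³, ΣAȲ = 405741.33 cm³.
X̄ = 432253.33/7904.00 = 54.69 cm; Ȳ = 405741.33/7904.00 = 51.33 cm.

X̄ = 54.69 cm, Ȳ = 51.33 cm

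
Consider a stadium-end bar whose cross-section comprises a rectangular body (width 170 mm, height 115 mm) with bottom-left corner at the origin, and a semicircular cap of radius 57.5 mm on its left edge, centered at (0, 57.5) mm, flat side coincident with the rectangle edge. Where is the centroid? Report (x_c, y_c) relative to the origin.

Part | A | x̄ᵢ | ȳᵢ | A·x̄ᵢ | A·ȳᵢ
rectangular body | 19550.00 | 85.00 | 57.50 | 1661750.00 | 1124125.00
semicircular end | 5193.45 | -24.40 | 57.50 | -126739.58 | 298623.11
Σ | 24743.45 |  |  | 1535010.42 | 1422748.11
x_c = 1535010.42 / 24743.45 = 62.04 mm
y_c = 1422748.11 / 24743.45 = 57.50 mm

x_c = 62.04 mm, y_c = 57.50 mm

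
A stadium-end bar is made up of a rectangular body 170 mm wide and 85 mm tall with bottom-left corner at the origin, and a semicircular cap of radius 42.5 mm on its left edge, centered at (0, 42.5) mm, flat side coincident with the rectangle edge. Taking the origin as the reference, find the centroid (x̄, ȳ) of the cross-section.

x̄ = 68.09 mm, ȳ = 42.50 mm

rectangular body: A = 170 × 85 = 14450.00, centroid at (85.00, 42.50).
semicircular end: A = ½π·42.5² = 2837.25, centroid at (-18.04, 42.50).
ΣA = 17287.25 mm²
ΣAx̄ = (14450.00)(85.00) + (2837.25)(-18.04) = 1177072.92 mm³
ΣAȳ = (14450.00)(42.50) + (2837.25)(42.50) = 734708.16 mm³
x̄ = 1177072.92 / 17287.25 = 68.09 mm
ȳ = 734708.16 / 17287.25 = 42.50 mm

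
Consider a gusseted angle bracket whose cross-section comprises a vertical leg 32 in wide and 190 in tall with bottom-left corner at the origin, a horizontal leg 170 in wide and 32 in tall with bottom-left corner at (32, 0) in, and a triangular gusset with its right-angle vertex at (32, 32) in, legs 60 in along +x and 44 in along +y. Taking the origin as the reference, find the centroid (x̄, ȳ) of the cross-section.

vertical leg: A = 32 × 190 = 6080.00, centroid at (16.00, 95.00).
horizontal leg: A = 170 × 32 = 5440.00, centroid at (117.00, 16.00).
gusset: A = ½·60·44 = 1320.00, centroid at (52.00, 46.67).
ΣA = 12840.00 in²
ΣAx̄ = (6080.00)(16.00) + (5440.00)(117.00) + (1320.00)(52.00) = 802400.00 in³
ΣAȳ = (6080.00)(95.00) + (5440.00)(16.00) + (1320.00)(46.67) = 726240.00 in³
x̄ = 802400.00 / 12840.00 = 62.49 in
ȳ = 726240.00 / 12840.00 = 56.56 in

x̄ = 62.49 in, ȳ = 56.56 in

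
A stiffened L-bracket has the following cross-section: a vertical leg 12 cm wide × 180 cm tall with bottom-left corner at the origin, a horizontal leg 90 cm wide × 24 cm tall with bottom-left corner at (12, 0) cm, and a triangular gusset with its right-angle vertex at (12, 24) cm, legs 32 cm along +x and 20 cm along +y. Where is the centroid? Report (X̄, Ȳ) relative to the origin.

vertical leg: A = 12 × 180 = 2160.00, centroid at (6.00, 90.00).
horizontal leg: A = 90 × 24 = 2160.00, centroid at (57.00, 12.00).
gusset: A = ½·32·20 = 320.00, centroid at (22.67, 30.67).
ΣA = 4640.00 cm²
ΣAX̄ = (2160.00)(6.00) + (2160.00)(57.00) + (320.00)(22.67) = 143333.33 cm³
ΣAȲ = (2160.00)(90.00) + (2160.00)(12.00) + (320.00)(30.67) = 230133.33 cm³
X̄ = 143333.33 / 4640.00 = 30.89 cm
Ȳ = 230133.33 / 4640.00 = 49.60 cm

X̄ = 30.89 cm, Ȳ = 49.60 cm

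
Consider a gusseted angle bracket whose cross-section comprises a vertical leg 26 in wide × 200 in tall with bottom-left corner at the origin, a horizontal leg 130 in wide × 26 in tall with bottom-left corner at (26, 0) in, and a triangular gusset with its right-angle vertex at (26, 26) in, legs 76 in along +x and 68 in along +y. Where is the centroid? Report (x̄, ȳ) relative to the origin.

x̄ = 45.49 in, ȳ = 61.78 in

Part | A | x̄ᵢ | ȳᵢ | A·x̄ᵢ | A·ȳᵢ
vertical leg | 5200.00 | 13.00 | 100.00 | 67600.00 | 520000.00
horizontal leg | 3380.00 | 91.00 | 13.00 | 307580.00 | 43940.00
gusset | 2584.00 | 51.33 | 48.67 | 132645.33 | 125754.67
Σ | 11164.00 |  |  | 507825.33 | 689694.67
x̄ = 507825.33 / 11164.00 = 45.49 in
ȳ = 689694.67 / 11164.00 = 61.78 in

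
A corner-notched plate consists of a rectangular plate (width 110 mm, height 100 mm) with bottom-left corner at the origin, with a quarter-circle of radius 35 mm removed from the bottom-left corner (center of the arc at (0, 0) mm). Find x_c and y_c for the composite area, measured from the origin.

Part | A | x̄ᵢ | ȳᵢ | A·x̄ᵢ | A·ȳᵢ
plate | 11000.00 | 55.00 | 50.00 | 605000.00 | 550000.00
removed quarter-circle | -962.11 | 14.85 | 14.85 | -14291.67 | -14291.67
Σ | 10037.89 |  |  | 590708.33 | 535708.33
x_c = 590708.33 / 10037.89 = 58.85 mm
y_c = 535708.33 / 10037.89 = 53.37 mm

x_c = 58.85 mm, y_c = 53.37 mm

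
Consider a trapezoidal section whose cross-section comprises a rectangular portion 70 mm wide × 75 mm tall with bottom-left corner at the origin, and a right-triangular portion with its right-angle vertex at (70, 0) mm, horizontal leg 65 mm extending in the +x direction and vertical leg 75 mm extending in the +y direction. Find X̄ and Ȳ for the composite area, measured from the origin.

X̄ = 52.97 mm, Ȳ = 33.54 mm

Part | A | x̄ᵢ | ȳᵢ | A·x̄ᵢ | A·ȳᵢ
rectangular portion | 5250.00 | 35.00 | 37.50 | 183750.00 | 196875.00
triangular portion | 2437.50 | 91.67 | 25.00 | 223437.50 | 60937.50
Σ | 7687.50 |  |  | 407187.50 | 257812.50
X̄ = 407187.50 / 7687.50 = 52.97 mm
Ȳ = 257812.50 / 7687.50 = 33.54 mm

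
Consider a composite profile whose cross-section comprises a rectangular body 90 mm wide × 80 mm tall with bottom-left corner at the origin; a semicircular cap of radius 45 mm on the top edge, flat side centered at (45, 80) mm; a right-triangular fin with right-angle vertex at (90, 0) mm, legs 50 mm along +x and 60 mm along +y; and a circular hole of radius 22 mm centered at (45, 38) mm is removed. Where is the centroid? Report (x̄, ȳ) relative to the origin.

rectangular body: A = 90 × 80 = 7200.00, centroid at (45.00, 40.00).
semicircular top: A = ½π·45² = 3180.86, centroid at (45.00, 99.10).
triangular fin: A = ½·50·60 = 1500.00, centroid at (106.67, 20.00).
hole: A = −π·22² = -1520.53, centroid at (45.00, 38.00).
ΣA = 10360.33 mm², ΣAx̄ = 558714.93 mm³, ΣAȳ = 575438.83 mm³.
x̄ = 558714.93/10360.33 = 53.93 mm; ȳ = 575438.83/10360.33 = 55.54 mm.

x̄ = 53.93 mm, ȳ = 55.54 mm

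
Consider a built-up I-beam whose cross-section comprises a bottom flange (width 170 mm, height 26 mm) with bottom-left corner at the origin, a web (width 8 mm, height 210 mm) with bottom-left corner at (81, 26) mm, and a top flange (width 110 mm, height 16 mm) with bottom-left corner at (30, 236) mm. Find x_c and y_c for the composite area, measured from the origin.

x_c = 85.00 mm, y_c = 89.95 mm

bottom flange: A = 170 × 26 = 4420.00, centroid at (85.00, 13.00).
web: A = 8 × 210 = 1680.00, centroid at (85.00, 131.00).
top flange: A = 110 × 16 = 1760.00, centroid at (85.00, 244.00).
ΣA = 7860.00 mm²
ΣAx_c = (4420.00)(85.00) + (1680.00)(85.00) + (1760.00)(85.00) = 668100.00 mm³
ΣAy_c = (4420.00)(13.00) + (1680.00)(131.00) + (1760.00)(244.00) = 706980.00 mm³
x_c = 668100.00 / 7860.00 = 85.00 mm
y_c = 706980.00 / 7860.00 = 89.95 mm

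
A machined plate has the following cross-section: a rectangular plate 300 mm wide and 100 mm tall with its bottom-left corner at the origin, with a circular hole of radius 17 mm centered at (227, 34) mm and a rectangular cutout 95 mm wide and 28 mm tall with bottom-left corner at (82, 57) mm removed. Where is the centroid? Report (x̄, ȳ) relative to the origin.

plate: A = 300 × 100 = 30000.00, centroid at (150.00, 50.00).
hole 1: A = −π·17² = -907.92, centroid at (227.00, 34.00).
hole 2: A = −(95 × 28) = -2660.00, centroid at (129.50, 71.00).
ΣA = 26432.08 mm², ΣAx̄ = 3949432.10 mm³, ΣAȳ = 1280270.71 mm³.
x̄ = 3949432.10/26432.08 = 149.42 mm; ȳ = 1280270.71/26432.08 = 48.44 mm.

x̄ = 149.42 mm, ȳ = 48.44 mm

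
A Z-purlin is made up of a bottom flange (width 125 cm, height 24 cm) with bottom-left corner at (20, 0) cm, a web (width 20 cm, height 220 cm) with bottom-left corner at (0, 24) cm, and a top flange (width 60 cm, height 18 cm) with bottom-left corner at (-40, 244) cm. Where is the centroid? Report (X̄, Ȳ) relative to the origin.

bottom flange: A = 125 × 24 = 3000.00, centroid at (82.50, 12.00).
web: A = 20 × 220 = 4400.00, centroid at (10.00, 134.00).
top flange: A = 60 × 18 = 1080.00, centroid at (-10.00, 253.00).
ΣA = 8480.00 cm²
ΣAX̄ = (3000.00)(82.50) + (4400.00)(10.00) + (1080.00)(-10.00) = 280700.00 cm³
ΣAȲ = (3000.00)(12.00) + (4400.00)(134.00) + (1080.00)(253.00) = 898840.00 cm³
X̄ = 280700.00 / 8480.00 = 33.10 cm
Ȳ = 898840.00 / 8480.00 = 106.00 cm

X̄ = 33.10 cm, Ȳ = 106.00 cm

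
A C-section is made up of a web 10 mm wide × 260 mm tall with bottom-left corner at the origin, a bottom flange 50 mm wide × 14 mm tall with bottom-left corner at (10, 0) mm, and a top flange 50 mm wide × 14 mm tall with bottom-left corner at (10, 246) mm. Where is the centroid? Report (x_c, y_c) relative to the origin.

x_c = 15.50 mm, y_c = 130.00 mm

web: A = 10 × 260 = 2600.00, centroid at (5.00, 130.00).
bottom flange: A = 50 × 14 = 700.00, centroid at (35.00, 7.00).
top flange: A = 50 × 14 = 700.00, centroid at (35.00, 253.00).
ΣA = 4000.00 mm², ΣAx_c = 62000.00 mm³, ΣAy_c = 520000.00 mm³.
x_c = 62000.00/4000.00 = 15.50 mm; y_c = 520000.00/4000.00 = 130.00 mm.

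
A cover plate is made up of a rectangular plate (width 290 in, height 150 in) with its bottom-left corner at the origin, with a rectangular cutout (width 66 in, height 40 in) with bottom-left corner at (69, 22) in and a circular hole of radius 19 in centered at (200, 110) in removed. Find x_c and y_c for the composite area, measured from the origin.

plate: A = 290 × 150 = 43500.00, centroid at (145.00, 75.00).
hole 1: A = −(66 × 40) = -2640.00, centroid at (102.00, 42.00).
hole 2: A = −π·19² = -1134.11, centroid at (200.00, 110.00).
ΣA = 39725.89 in², ΣAx_c = 5811397.01 in³, ΣAy_c = 3026867.36 in³.
x_c = 5811397.01/39725.89 = 146.29 in; y_c = 3026867.36/39725.89 = 76.19 in.

x_c = 146.29 in, y_c = 76.19 in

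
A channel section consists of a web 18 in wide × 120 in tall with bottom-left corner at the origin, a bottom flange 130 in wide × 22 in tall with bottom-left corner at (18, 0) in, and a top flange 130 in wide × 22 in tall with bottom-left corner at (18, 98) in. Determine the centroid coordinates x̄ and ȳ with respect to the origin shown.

x̄ = 62.72 in, ȳ = 60.00 in

web: A = 18 × 120 = 2160.00, centroid at (9.00, 60.00).
bottom flange: A = 130 × 22 = 2860.00, centroid at (83.00, 11.00).
top flange: A = 130 × 22 = 2860.00, centroid at (83.00, 109.00).
ΣA = 7880.00 in², ΣAx̄ = 494200.00 in³, ΣAȳ = 472800.00 in³.
x̄ = 494200.00/7880.00 = 62.72 in; ȳ = 472800.00/7880.00 = 60.00 in.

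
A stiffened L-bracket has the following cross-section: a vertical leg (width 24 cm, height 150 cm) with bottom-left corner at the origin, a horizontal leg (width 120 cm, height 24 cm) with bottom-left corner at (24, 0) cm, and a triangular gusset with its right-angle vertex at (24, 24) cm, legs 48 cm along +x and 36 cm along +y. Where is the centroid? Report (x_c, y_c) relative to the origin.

x_c = 43.53 cm, y_c = 45.71 cm

vertical leg: A = 24 × 150 = 3600.00, centroid at (12.00, 75.00).
horizontal leg: A = 120 × 24 = 2880.00, centroid at (84.00, 12.00).
gusset: A = ½·48·36 = 864.00, centroid at (40.00, 36.00).
ΣA = 7344.00 cm²
ΣAx_c = (3600.00)(12.00) + (2880.00)(84.00) + (864.00)(40.00) = 319680.00 cm³
ΣAy_c = (3600.00)(75.00) + (2880.00)(12.00) + (864.00)(36.00) = 335664.00 cm³
x_c = 319680.00 / 7344.00 = 43.53 cm
y_c = 335664.00 / 7344.00 = 45.71 cm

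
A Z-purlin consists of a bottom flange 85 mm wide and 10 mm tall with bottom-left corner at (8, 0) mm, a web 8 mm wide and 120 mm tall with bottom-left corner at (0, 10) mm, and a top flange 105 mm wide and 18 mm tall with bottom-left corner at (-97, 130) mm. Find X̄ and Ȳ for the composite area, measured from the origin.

X̄ = -10.09 mm, Ȳ = 90.31 mm

bottom flange: A = 85 × 10 = 850.00, centroid at (50.50, 5.00).
web: A = 8 × 120 = 960.00, centroid at (4.00, 70.00).
top flange: A = 105 × 18 = 1890.00, centroid at (-44.50, 139.00).
ΣA = 3700.00 mm²
ΣAX̄ = (850.00)(50.50) + (960.00)(4.00) + (1890.00)(-44.50) = -37340.00 mm³
ΣAȲ = (850.00)(5.00) + (960.00)(70.00) + (1890.00)(139.00) = 334160.00 mm³
X̄ = -37340.00 / 3700.00 = -10.09 mm
Ȳ = 334160.00 / 3700.00 = 90.31 mm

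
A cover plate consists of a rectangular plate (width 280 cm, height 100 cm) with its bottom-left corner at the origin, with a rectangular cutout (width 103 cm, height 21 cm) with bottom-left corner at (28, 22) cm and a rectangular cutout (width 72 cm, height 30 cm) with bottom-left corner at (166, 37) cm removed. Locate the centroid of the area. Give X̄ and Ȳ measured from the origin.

X̄ = 139.87 cm, Ȳ = 51.42 cm

plate: A = 280 × 100 = 28000.00, centroid at (140.00, 50.00).
hole 1: A = −(103 × 21) = -2163.00, centroid at (79.50, 32.50).
hole 2: A = −(72 × 30) = -2160.00, centroid at (202.00, 52.00).
ΣA = 23677.00 cm², ΣAX̄ = 3311721.50 cm³, ΣAȲ = 1217382.50 cm³.
X̄ = 3311721.50/23677.00 = 139.87 cm; Ȳ = 1217382.50/23677.00 = 51.42 cm.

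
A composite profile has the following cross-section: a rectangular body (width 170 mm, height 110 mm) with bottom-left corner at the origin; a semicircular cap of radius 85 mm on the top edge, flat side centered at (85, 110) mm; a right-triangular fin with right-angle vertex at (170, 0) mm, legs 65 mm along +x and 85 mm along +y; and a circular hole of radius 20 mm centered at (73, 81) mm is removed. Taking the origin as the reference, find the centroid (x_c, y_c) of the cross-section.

x_c = 94.82 mm, y_c = 84.39 mm

Part | A | x̄ᵢ | ȳᵢ | A·x̄ᵢ | A·ȳᵢ
rectangular body | 18700.00 | 85.00 | 55.00 | 1589500.00 | 1028500.00
semicircular top | 11349.00 | 85.00 | 146.08 | 964665.29 | 1657807.05
triangular fin | 2762.50 | 191.67 | 28.33 | 529479.17 | 78270.83
hole | -1256.64 | 73.00 | 81.00 | -91734.51 | -101787.60
Σ | 31554.87 |  |  | 2991909.96 | 2662790.28
x_c = 2991909.96 / 31554.87 = 94.82 mm
y_c = 2662790.28 / 31554.87 = 84.39 mm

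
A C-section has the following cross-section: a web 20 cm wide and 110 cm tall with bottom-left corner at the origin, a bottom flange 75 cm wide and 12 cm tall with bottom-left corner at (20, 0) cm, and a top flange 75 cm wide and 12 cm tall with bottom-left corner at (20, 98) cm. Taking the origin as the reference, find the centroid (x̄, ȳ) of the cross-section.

web: A = 20 × 110 = 2200.00, centroid at (10.00, 55.00).
bottom flange: A = 75 × 12 = 900.00, centroid at (57.50, 6.00).
top flange: A = 75 × 12 = 900.00, centroid at (57.50, 104.00).
ΣA = 4000.00 cm², ΣAx̄ = 125500.00 cm³, ΣAȳ = 220000.00 cm³.
x̄ = 125500.00/4000.00 = 31.38 cm; ȳ = 220000.00/4000.00 = 55.00 cm.

x̄ = 31.38 cm, ȳ = 55.00 cm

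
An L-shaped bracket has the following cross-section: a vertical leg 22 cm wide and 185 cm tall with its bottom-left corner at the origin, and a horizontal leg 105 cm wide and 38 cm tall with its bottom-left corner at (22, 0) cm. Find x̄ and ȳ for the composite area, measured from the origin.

vertical leg: A = 22 × 185 = 4070.00, centroid at (11.00, 92.50).
horizontal leg: A = 105 × 38 = 3990.00, centroid at (74.50, 19.00).
ΣA = 8060.00 cm², ΣAx̄ = 342025.00 cm³, ΣAȳ = 452285.00 cm³.
x̄ = 342025.00/8060.00 = 42.43 cm; ȳ = 452285.00/8060.00 = 56.11 cm.

x̄ = 42.43 cm, ȳ = 56.11 cm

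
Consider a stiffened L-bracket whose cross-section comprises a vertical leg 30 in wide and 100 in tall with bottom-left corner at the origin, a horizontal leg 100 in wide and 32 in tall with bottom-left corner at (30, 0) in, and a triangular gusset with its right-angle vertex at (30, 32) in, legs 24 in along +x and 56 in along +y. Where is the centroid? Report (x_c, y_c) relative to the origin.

x_c = 47.52 in, y_c = 34.23 in

Part | A | x̄ᵢ | ȳᵢ | A·x̄ᵢ | A·ȳᵢ
vertical leg | 3000.00 | 15.00 | 50.00 | 45000.00 | 150000.00
horizontal leg | 3200.00 | 80.00 | 16.00 | 256000.00 | 51200.00
gusset | 672.00 | 38.00 | 50.67 | 25536.00 | 34048.00
Σ | 6872.00 |  |  | 326536.00 | 235248.00
x_c = 326536.00 / 6872.00 = 47.52 in
y_c = 235248.00 / 6872.00 = 34.23 in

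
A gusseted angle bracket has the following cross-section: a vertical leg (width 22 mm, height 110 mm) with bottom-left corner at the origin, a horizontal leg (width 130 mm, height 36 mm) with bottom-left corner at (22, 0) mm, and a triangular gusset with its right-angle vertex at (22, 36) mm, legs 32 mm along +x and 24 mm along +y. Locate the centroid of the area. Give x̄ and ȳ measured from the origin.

x̄ = 59.64 mm, ȳ = 31.30 mm

vertical leg: A = 22 × 110 = 2420.00, centroid at (11.00, 55.00).
horizontal leg: A = 130 × 36 = 4680.00, centroid at (87.00, 18.00).
gusset: A = ½·32·24 = 384.00, centroid at (32.67, 44.00).
ΣA = 7484.00 mm², ΣAx̄ = 446324.00 mm³, ΣAȳ = 234236.00 mm³.
x̄ = 446324.00/7484.00 = 59.64 mm; ȳ = 234236.00/7484.00 = 31.30 mm.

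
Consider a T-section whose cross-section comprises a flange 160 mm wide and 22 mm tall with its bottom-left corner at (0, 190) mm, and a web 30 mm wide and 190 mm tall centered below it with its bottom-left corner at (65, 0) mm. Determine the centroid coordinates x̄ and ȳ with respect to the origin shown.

x̄ = 80.00 mm, ȳ = 135.47 mm

web: A = 30 × 190 = 5700.00, centroid at (80.00, 95.00).
flange: A = 160 × 22 = 3520.00, centroid at (80.00, 201.00).
ΣA = 9220.00 mm², ΣAx̄ = 737600.00 mm³, ΣAȳ = 1249020.00 mm³.
x̄ = 737600.00/9220.00 = 80.00 mm; ȳ = 1249020.00/9220.00 = 135.47 mm.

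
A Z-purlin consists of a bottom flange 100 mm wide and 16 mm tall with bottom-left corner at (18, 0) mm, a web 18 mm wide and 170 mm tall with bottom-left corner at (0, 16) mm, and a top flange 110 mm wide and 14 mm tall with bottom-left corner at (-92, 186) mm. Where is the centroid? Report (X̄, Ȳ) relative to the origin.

bottom flange: A = 100 × 16 = 1600.00, centroid at (68.00, 8.00).
web: A = 18 × 170 = 3060.00, centroid at (9.00, 101.00).
top flange: A = 110 × 14 = 1540.00, centroid at (-37.00, 193.00).
ΣA = 6200.00 mm²
ΣAX̄ = (1600.00)(68.00) + (3060.00)(9.00) + (1540.00)(-37.00) = 79360.00 mm³
ΣAȲ = (1600.00)(8.00) + (3060.00)(101.00) + (1540.00)(193.00) = 619080.00 mm³
X̄ = 79360.00 / 6200.00 = 12.80 mm
Ȳ = 619080.00 / 6200.00 = 99.85 mm

X̄ = 12.80 mm, Ȳ = 99.85 mm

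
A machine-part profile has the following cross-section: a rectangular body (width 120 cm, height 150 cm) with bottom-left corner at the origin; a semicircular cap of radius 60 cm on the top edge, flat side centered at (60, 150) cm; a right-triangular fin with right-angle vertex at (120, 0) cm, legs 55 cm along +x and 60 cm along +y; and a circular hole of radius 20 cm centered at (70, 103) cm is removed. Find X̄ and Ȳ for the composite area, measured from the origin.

X̄ = 64.85 cm, Ȳ = 93.39 cm

Part | A | x̄ᵢ | ȳᵢ | A·x̄ᵢ | A·ȳᵢ
rectangular body | 18000.00 | 60.00 | 75.00 | 1080000.00 | 1350000.00
semicircular top | 5654.87 | 60.00 | 175.46 | 339292.01 | 992230.02
triangular fin | 1650.00 | 138.33 | 20.00 | 228250.00 | 33000.00
hole | -1256.64 | 70.00 | 103.00 | -87964.59 | -129433.62
Σ | 24048.23 |  |  | 1559577.41 | 2245796.40
X̄ = 1559577.41 / 24048.23 = 64.85 cm
Ȳ = 2245796.40 / 24048.23 = 93.39 cm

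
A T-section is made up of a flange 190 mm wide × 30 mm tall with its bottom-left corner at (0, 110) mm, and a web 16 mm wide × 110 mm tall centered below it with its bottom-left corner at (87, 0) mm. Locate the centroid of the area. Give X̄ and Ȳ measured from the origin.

web: A = 16 × 110 = 1760.00, centroid at (95.00, 55.00).
flange: A = 190 × 30 = 5700.00, centroid at (95.00, 125.00).
ΣA = 7460.00 mm²
ΣAX̄ = (1760.00)(95.00) + (5700.00)(95.00) = 708700.00 mm³
ΣAȲ = (1760.00)(55.00) + (5700.00)(125.00) = 809300.00 mm³
X̄ = 708700.00 / 7460.00 = 95.00 mm
Ȳ = 809300.00 / 7460.00 = 108.49 mm

X̄ = 95.00 mm, Ȳ = 108.49 mm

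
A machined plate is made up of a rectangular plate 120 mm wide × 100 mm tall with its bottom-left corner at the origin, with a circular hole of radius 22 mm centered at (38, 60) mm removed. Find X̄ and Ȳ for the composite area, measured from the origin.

X̄ = 63.19 mm, Ȳ = 48.55 mm

plate: A = 120 × 100 = 12000.00, centroid at (60.00, 50.00).
hole: A = −π·22² = -1520.53, centroid at (38.00, 60.00).
ΣA = 10479.47 mm², ΣAX̄ = 662219.83 mm³, ΣAȲ = 508768.15 mm³.
X̄ = 662219.83/10479.47 = 63.19 mm; Ȳ = 508768.15/10479.47 = 48.55 mm.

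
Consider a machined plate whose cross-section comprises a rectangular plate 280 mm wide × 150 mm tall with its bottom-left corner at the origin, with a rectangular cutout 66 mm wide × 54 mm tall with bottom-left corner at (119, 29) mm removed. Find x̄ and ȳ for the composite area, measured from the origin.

plate: A = 280 × 150 = 42000.00, centroid at (140.00, 75.00).
hole: A = −(66 × 54) = -3564.00, centroid at (152.00, 56.00).
ΣA = 38436.00 mm²
ΣAx̄ = (42000.00)(140.00) + (-3564.00)(152.00) = 5338272.00 mm³
ΣAȳ = (42000.00)(75.00) + (-3564.00)(56.00) = 2950416.00 mm³
x̄ = 5338272.00 / 38436.00 = 138.89 mm
ȳ = 2950416.00 / 38436.00 = 76.76 mm

x̄ = 138.89 mm, ȳ = 76.76 mm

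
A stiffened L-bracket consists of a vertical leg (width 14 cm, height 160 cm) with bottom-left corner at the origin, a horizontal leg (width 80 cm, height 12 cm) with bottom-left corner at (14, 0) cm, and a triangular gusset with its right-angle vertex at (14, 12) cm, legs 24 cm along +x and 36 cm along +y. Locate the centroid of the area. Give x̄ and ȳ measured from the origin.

vertical leg: A = 14 × 160 = 2240.00, centroid at (7.00, 80.00).
horizontal leg: A = 80 × 12 = 960.00, centroid at (54.00, 6.00).
gusset: A = ½·24·36 = 432.00, centroid at (22.00, 24.00).
ΣA = 3632.00 cm², ΣAx̄ = 77024.00 cm³, ΣAȳ = 195328.00 cm³.
x̄ = 77024.00/3632.00 = 21.21 cm; ȳ = 195328.00/3632.00 = 53.78 cm.

x̄ = 21.21 cm, ȳ = 53.78 cm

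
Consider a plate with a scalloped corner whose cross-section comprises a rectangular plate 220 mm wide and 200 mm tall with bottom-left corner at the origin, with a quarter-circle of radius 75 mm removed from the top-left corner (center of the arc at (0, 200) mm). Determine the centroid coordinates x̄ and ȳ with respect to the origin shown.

x̄ = 118.72 mm, ȳ = 92.39 mm

plate: A = 220 × 200 = 44000.00, centroid at (110.00, 100.00).
removed quarter-circle: A = −¼π·75² = -4417.86, centroid at (31.83, 168.17).
ΣA = 39582.14 mm², ΣAx̄ = 4699375.00 mm³, ΣAȳ = 3657052.07 mm³.
x̄ = 4699375.00/39582.14 = 118.72 mm; ȳ = 3657052.07/39582.14 = 92.39 mm.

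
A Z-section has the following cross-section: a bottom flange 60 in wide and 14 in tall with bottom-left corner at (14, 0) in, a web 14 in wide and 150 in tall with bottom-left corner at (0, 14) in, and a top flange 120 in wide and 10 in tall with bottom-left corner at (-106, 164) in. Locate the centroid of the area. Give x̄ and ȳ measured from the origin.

x̄ = -0.86 in, ȳ = 95.55 in

bottom flange: A = 60 × 14 = 840.00, centroid at (44.00, 7.00).
web: A = 14 × 150 = 2100.00, centroid at (7.00, 89.00).
top flange: A = 120 × 10 = 1200.00, centroid at (-46.00, 169.00).
ΣA = 4140.00 in²
ΣAx̄ = (840.00)(44.00) + (2100.00)(7.00) + (1200.00)(-46.00) = -3540.00 in³
ΣAȳ = (840.00)(7.00) + (2100.00)(89.00) + (1200.00)(169.00) = 395580.00 in³
x̄ = -3540.00 / 4140.00 = -0.86 in
ȳ = 395580.00 / 4140.00 = 95.55 in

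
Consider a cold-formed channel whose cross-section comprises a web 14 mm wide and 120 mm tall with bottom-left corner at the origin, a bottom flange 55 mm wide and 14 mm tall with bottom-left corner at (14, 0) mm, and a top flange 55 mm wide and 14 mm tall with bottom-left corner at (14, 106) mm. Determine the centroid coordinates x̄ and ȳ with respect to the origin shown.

x̄ = 23.50 mm, ȳ = 60.00 mm

web: A = 14 × 120 = 1680.00, centroid at (7.00, 60.00).
bottom flange: A = 55 × 14 = 770.00, centroid at (41.50, 7.00).
top flange: A = 55 × 14 = 770.00, centroid at (41.50, 113.00).
ΣA = 3220.00 mm², ΣAx̄ = 75670.00 mm³, ΣAȳ = 193200.00 mm³.
x̄ = 75670.00/3220.00 = 23.50 mm; ȳ = 193200.00/3220.00 = 60.00 mm.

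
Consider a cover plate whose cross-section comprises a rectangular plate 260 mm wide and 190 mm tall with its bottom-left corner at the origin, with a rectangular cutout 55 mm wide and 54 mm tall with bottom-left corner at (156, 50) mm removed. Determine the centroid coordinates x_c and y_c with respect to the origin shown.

Part | A | x̄ᵢ | ȳᵢ | A·x̄ᵢ | A·ȳᵢ
plate | 49400.00 | 130.00 | 95.00 | 6422000.00 | 4693000.00
hole | -2970.00 | 183.50 | 77.00 | -544995.00 | -228690.00
Σ | 46430.00 |  |  | 5877005.00 | 4464310.00
x_c = 5877005.00 / 46430.00 = 126.58 mm
y_c = 4464310.00 / 46430.00 = 96.15 mm

x_c = 126.58 mm, y_c = 96.15 mm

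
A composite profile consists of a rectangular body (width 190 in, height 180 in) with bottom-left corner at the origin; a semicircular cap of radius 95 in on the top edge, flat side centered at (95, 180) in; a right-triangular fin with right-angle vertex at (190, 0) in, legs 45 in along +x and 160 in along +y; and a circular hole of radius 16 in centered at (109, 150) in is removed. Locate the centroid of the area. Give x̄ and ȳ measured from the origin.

rectangular body: A = 190 × 180 = 34200.00, centroid at (95.00, 90.00).
semicircular top: A = ½π·95² = 14176.44, centroid at (95.00, 220.32).
triangular fin: A = ½·45·160 = 3600.00, centroid at (205.00, 53.33).
hole: A = −π·16² = -804.25, centroid at (109.00, 150.00).
ΣA = 51172.19 in², ΣAx̄ = 5246098.50 in³, ΣAȳ = 6272704.81 in³.
x̄ = 5246098.50/51172.19 = 102.52 in; ȳ = 6272704.81/51172.19 = 122.58 in.

x̄ = 102.52 in, ȳ = 122.58 in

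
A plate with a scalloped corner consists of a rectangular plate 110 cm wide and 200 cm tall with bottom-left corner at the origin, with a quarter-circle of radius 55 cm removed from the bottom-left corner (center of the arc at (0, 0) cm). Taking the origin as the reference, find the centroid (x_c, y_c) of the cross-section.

x_c = 58.83 cm, y_c = 109.28 cm

plate: A = 110 × 200 = 22000.00, centroid at (55.00, 100.00).
removed quarter-circle: A = −¼π·55² = -2375.83, centroid at (23.34, 23.34).
ΣA = 19624.17 cm²
ΣAx_c = (22000.00)(55.00) + (-2375.83)(23.34) = 1154541.67 cm³
ΣAy_c = (22000.00)(100.00) + (-2375.83)(23.34) = 2144541.67 cm³
x_c = 1154541.67 / 19624.17 = 58.83 cm
y_c = 2144541.67 / 19624.17 = 109.28 cm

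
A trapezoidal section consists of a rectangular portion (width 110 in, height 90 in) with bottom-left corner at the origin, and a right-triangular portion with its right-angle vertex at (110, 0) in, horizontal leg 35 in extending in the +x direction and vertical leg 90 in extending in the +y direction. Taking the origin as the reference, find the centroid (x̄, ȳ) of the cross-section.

x̄ = 64.15 in, ȳ = 42.94 in

rectangular portion: A = 110 × 90 = 9900.00, centroid at (55.00, 45.00).
triangular portion: A = ½·35·90 = 1575.00, centroid at (121.67, 30.00).
ΣA = 11475.00 in², ΣAx̄ = 736125.00 in³, ΣAȳ = 492750.00 in³.
x̄ = 736125.00/11475.00 = 64.15 in; ȳ = 492750.00/11475.00 = 42.94 in.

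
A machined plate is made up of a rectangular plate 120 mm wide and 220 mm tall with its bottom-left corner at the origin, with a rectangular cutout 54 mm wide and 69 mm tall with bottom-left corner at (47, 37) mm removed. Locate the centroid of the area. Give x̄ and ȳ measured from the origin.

x̄ = 57.70 mm, ȳ = 116.33 mm

plate: A = 120 × 220 = 26400.00, centroid at (60.00, 110.00).
hole: A = −(54 × 69) = -3726.00, centroid at (74.00, 71.50).
ΣA = 22674.00 mm², ΣAx̄ = 1308276.00 mm³, ΣAȳ = 2637591.00 mm³.
x̄ = 1308276.00/22674.00 = 57.70 mm; ȳ = 2637591.00/22674.00 = 116.33 mm.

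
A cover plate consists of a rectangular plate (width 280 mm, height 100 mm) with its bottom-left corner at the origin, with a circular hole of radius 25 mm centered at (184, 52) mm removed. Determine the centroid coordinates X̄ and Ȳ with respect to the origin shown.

plate: A = 280 × 100 = 28000.00, centroid at (140.00, 50.00).
hole: A = −π·25² = -1963.50, centroid at (184.00, 52.00).
ΣA = 26036.50 mm², ΣAX̄ = 3558716.84 mm³, ΣAȲ = 1297898.24 mm³.
X̄ = 3558716.84/26036.50 = 136.68 mm; Ȳ = 1297898.24/26036.50 = 49.85 mm.

X̄ = 136.68 mm, Ȳ = 49.85 mm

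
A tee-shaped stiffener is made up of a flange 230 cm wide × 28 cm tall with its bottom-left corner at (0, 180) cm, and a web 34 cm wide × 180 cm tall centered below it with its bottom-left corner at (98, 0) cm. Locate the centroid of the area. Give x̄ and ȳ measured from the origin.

x̄ = 115.00 cm, ȳ = 143.32 cm

web: A = 34 × 180 = 6120.00, centroid at (115.00, 90.00).
flange: A = 230 × 28 = 6440.00, centroid at (115.00, 194.00).
ΣA = 12560.00 cm², ΣAx̄ = 1444400.00 cm³, ΣAȳ = 1800160.00 cm³.
x̄ = 1444400.00/12560.00 = 115.00 cm; ȳ = 1800160.00/12560.00 = 143.32 cm.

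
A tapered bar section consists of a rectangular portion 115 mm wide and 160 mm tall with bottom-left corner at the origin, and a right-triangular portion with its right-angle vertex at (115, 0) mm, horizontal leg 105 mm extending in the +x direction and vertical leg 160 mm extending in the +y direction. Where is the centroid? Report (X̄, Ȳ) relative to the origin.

rectangular portion: A = 115 × 160 = 18400.00, centroid at (57.50, 80.00).
triangular portion: A = ½·105·160 = 8400.00, centroid at (150.00, 53.33).
ΣA = 26800.00 mm², ΣAX̄ = 2318000.00 mm³, ΣAȲ = 1920000.00 mm³.
X̄ = 2318000.00/26800.00 = 86.49 mm; Ȳ = 1920000.00/26800.00 = 71.64 mm.

X̄ = 86.49 mm, Ȳ = 71.64 mm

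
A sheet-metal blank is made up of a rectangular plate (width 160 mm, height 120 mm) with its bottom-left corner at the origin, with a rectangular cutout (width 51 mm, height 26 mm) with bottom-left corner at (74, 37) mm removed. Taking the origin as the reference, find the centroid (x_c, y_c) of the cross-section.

x_c = 78.55 mm, y_c = 60.74 mm

Part | A | x̄ᵢ | ȳᵢ | A·x̄ᵢ | A·ȳᵢ
plate | 19200.00 | 80.00 | 60.00 | 1536000.00 | 1152000.00
hole | -1326.00 | 99.50 | 50.00 | -131937.00 | -66300.00
Σ | 17874.00 |  |  | 1404063.00 | 1085700.00
x_c = 1404063.00 / 17874.00 = 78.55 mm
y_c = 1085700.00 / 17874.00 = 60.74 mm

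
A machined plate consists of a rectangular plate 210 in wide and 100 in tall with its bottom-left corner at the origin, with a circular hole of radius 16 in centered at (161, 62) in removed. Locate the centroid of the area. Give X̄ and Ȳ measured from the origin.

X̄ = 102.77 in, Ȳ = 49.52 in

plate: A = 210 × 100 = 21000.00, centroid at (105.00, 50.00).
hole: A = −π·16² = -804.25, centroid at (161.00, 62.00).
ΣA = 20195.75 in²
ΣAX̄ = (21000.00)(105.00) + (-804.25)(161.00) = 2075516.12 in³
ΣAȲ = (21000.00)(50.00) + (-804.25)(62.00) = 1000136.64 in³
X̄ = 2075516.12 / 20195.75 = 102.77 in
Ȳ = 1000136.64 / 20195.75 = 49.52 in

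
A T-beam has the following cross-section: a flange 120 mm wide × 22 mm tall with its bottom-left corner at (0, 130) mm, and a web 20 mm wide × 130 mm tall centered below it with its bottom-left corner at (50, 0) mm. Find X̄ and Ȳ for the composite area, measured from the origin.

X̄ = 60.00 mm, Ȳ = 103.29 mm

web: A = 20 × 130 = 2600.00, centroid at (60.00, 65.00).
flange: A = 120 × 22 = 2640.00, centroid at (60.00, 141.00).
ΣA = 5240.00 mm²
ΣAX̄ = (2600.00)(60.00) + (2640.00)(60.00) = 314400.00 mm³
ΣAȲ = (2600.00)(65.00) + (2640.00)(141.00) = 541240.00 mm³
X̄ = 314400.00 / 5240.00 = 60.00 mm
Ȳ = 541240.00 / 5240.00 = 103.29 mm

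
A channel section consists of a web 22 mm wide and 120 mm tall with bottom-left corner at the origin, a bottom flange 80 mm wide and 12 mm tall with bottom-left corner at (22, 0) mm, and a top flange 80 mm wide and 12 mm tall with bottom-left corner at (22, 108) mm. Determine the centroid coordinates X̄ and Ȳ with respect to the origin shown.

X̄ = 32.47 mm, Ȳ = 60.00 mm

Part | A | x̄ᵢ | ȳᵢ | A·x̄ᵢ | A·ȳᵢ
web | 2640.00 | 11.00 | 60.00 | 29040.00 | 158400.00
bottom flange | 960.00 | 62.00 | 6.00 | 59520.00 | 5760.00
top flange | 960.00 | 62.00 | 114.00 | 59520.00 | 109440.00
Σ | 4560.00 |  |  | 148080.00 | 273600.00
X̄ = 148080.00 / 4560.00 = 32.47 mm
Ȳ = 273600.00 / 4560.00 = 60.00 mm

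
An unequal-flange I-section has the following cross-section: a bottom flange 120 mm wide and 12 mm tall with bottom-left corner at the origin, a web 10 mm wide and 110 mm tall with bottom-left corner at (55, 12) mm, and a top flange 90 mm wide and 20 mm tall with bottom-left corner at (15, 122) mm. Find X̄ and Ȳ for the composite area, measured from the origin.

X̄ = 60.00 mm, Ȳ = 73.72 mm

Part | A | x̄ᵢ | ȳᵢ | A·x̄ᵢ | A·ȳᵢ
bottom flange | 1440.00 | 60.00 | 6.00 | 86400.00 | 8640.00
web | 1100.00 | 60.00 | 67.00 | 66000.00 | 73700.00
top flange | 1800.00 | 60.00 | 132.00 | 108000.00 | 237600.00
Σ | 4340.00 |  |  | 260400.00 | 319940.00
X̄ = 260400.00 / 4340.00 = 60.00 mm
Ȳ = 319940.00 / 4340.00 = 73.72 mm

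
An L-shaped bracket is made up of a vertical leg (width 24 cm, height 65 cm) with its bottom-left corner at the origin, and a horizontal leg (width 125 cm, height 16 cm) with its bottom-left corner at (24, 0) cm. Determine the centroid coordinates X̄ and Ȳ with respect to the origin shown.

X̄ = 53.85 cm, Ȳ = 18.74 cm

Part | A | x̄ᵢ | ȳᵢ | A·x̄ᵢ | A·ȳᵢ
vertical leg | 1560.00 | 12.00 | 32.50 | 18720.00 | 50700.00
horizontal leg | 2000.00 | 86.50 | 8.00 | 173000.00 | 16000.00
Σ | 3560.00 |  |  | 191720.00 | 66700.00
X̄ = 191720.00 / 3560.00 = 53.85 cm
Ȳ = 66700.00 / 3560.00 = 18.74 cm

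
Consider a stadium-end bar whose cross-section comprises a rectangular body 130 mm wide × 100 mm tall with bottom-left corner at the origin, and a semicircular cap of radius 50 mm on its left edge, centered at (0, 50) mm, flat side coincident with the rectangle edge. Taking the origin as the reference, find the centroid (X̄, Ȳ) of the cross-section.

X̄ = 45.00 mm, Ȳ = 50.00 mm

Part | A | x̄ᵢ | ȳᵢ | A·x̄ᵢ | A·ȳᵢ
rectangular body | 13000.00 | 65.00 | 50.00 | 845000.00 | 650000.00
semicircular end | 3926.99 | -21.22 | 50.00 | -83333.33 | 196349.54
Σ | 16926.99 |  |  | 761666.67 | 846349.54
X̄ = 761666.67 / 16926.99 = 45.00 mm
Ȳ = 846349.54 / 16926.99 = 50.00 mm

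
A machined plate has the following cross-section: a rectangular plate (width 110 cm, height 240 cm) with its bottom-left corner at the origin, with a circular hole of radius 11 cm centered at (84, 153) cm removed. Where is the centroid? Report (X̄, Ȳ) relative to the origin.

Part | A | x̄ᵢ | ȳᵢ | A·x̄ᵢ | A·ȳᵢ
plate | 26400.00 | 55.00 | 120.00 | 1452000.00 | 3168000.00
hole | -380.13 | 84.00 | 153.00 | -31931.15 | -58160.30
Σ | 26019.87 |  |  | 1420068.85 | 3109839.70
X̄ = 1420068.85 / 26019.87 = 54.58 cm
Ȳ = 3109839.70 / 26019.87 = 119.52 cm

X̄ = 54.58 cm, Ȳ = 119.52 cm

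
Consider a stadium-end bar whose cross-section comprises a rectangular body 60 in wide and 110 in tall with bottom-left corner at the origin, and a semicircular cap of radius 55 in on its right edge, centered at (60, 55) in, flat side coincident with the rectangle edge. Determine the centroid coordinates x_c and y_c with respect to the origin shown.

Part | A | x̄ᵢ | ȳᵢ | A·x̄ᵢ | A·ȳᵢ
rectangular body | 6600.00 | 30.00 | 55.00 | 198000.00 | 363000.00
semicircular end | 4751.66 | 83.34 | 55.00 | 396016.20 | 261341.24
Σ | 11351.66 |  |  | 594016.20 | 624341.24
x_c = 594016.20 / 11351.66 = 52.33 in
y_c = 624341.24 / 11351.66 = 55.00 in

x_c = 52.33 in, y_c = 55.00 in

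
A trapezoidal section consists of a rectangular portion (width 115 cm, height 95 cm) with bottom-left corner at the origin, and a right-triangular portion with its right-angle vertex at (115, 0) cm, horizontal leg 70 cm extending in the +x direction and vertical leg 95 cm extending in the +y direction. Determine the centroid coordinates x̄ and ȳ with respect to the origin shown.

rectangular portion: A = 115 × 95 = 10925.00, centroid at (57.50, 47.50).
triangular portion: A = ½·70·95 = 3325.00, centroid at (138.33, 31.67).
ΣA = 14250.00 cm²
ΣAx̄ = (10925.00)(57.50) + (3325.00)(138.33) = 1088145.83 cm³
ΣAȳ = (10925.00)(47.50) + (3325.00)(31.67) = 624229.17 cm³
x̄ = 1088145.83 / 14250.00 = 76.36 cm
ȳ = 624229.17 / 14250.00 = 43.81 cm

x̄ = 76.36 cm, ȳ = 43.81 cm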